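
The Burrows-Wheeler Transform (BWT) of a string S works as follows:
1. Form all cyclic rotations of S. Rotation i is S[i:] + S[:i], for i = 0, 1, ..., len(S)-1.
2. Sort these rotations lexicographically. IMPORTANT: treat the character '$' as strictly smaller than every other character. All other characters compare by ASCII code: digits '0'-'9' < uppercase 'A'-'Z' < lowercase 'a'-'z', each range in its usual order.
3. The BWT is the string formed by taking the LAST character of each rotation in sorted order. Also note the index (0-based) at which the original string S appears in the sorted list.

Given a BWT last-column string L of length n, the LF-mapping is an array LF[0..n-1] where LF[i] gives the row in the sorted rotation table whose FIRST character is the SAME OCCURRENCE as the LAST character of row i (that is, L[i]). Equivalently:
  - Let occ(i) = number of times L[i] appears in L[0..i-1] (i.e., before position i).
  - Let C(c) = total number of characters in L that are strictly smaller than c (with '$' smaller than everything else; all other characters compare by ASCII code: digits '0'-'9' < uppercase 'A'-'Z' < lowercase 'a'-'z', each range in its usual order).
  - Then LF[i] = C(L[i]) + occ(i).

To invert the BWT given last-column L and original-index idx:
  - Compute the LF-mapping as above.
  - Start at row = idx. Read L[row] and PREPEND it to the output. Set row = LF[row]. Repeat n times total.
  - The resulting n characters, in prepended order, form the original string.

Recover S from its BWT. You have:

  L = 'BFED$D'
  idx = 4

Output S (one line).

LF mapping: 1 5 4 2 0 3
Walk LF starting at row 4, prepending L[row]:
  step 1: row=4, L[4]='$', prepend. Next row=LF[4]=0
  step 2: row=0, L[0]='B', prepend. Next row=LF[0]=1
  step 3: row=1, L[1]='F', prepend. Next row=LF[1]=5
  step 4: row=5, L[5]='D', prepend. Next row=LF[5]=3
  step 5: row=3, L[3]='D', prepend. Next row=LF[3]=2
  step 6: row=2, L[2]='E', prepend. Next row=LF[2]=4
Reversed output: EDDFB$

Answer: EDDFB$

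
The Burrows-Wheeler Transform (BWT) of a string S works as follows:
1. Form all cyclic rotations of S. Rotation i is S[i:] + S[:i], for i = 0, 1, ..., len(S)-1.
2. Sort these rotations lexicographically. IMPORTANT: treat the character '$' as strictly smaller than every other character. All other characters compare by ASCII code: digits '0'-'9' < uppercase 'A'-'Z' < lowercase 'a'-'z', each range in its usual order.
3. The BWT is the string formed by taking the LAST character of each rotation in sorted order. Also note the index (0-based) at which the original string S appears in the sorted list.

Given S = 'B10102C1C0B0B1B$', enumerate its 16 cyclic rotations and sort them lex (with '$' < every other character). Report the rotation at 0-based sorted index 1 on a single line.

Answer: 0102C1C0B0B1B$B1

Derivation:
All 16 rotations (rotation i = S[i:]+S[:i]):
  rot[0] = B10102C1C0B0B1B$
  rot[1] = 10102C1C0B0B1B$B
  rot[2] = 0102C1C0B0B1B$B1
  rot[3] = 102C1C0B0B1B$B10
  rot[4] = 02C1C0B0B1B$B101
  rot[5] = 2C1C0B0B1B$B1010
  rot[6] = C1C0B0B1B$B10102
  rot[7] = 1C0B0B1B$B10102C
  rot[8] = C0B0B1B$B10102C1
  rot[9] = 0B0B1B$B10102C1C
  rot[10] = B0B1B$B10102C1C0
  rot[11] = 0B1B$B10102C1C0B
  rot[12] = B1B$B10102C1C0B0
  rot[13] = 1B$B10102C1C0B0B
  rot[14] = B$B10102C1C0B0B1
  rot[15] = $B10102C1C0B0B1B
Sorted (with $ < everything):
  sorted[0] = $B10102C1C0B0B1B
  sorted[1] = 0102C1C0B0B1B$B1
  sorted[2] = 02C1C0B0B1B$B101
  sorted[3] = 0B0B1B$B10102C1C
  sorted[4] = 0B1B$B10102C1C0B
  sorted[5] = 10102C1C0B0B1B$B
  sorted[6] = 102C1C0B0B1B$B10
  sorted[7] = 1B$B10102C1C0B0B
  sorted[8] = 1C0B0B1B$B10102C
  sorted[9] = 2C1C0B0B1B$B1010
  sorted[10] = B$B10102C1C0B0B1
  sorted[11] = B0B1B$B10102C1C0
  sorted[12] = B10102C1C0B0B1B$
  sorted[13] = B1B$B10102C1C0B0
  sorted[14] = C0B0B1B$B10102C1
  sorted[15] = C1C0B0B1B$B10102
sorted[1] = 0102C1C0B0B1B$B1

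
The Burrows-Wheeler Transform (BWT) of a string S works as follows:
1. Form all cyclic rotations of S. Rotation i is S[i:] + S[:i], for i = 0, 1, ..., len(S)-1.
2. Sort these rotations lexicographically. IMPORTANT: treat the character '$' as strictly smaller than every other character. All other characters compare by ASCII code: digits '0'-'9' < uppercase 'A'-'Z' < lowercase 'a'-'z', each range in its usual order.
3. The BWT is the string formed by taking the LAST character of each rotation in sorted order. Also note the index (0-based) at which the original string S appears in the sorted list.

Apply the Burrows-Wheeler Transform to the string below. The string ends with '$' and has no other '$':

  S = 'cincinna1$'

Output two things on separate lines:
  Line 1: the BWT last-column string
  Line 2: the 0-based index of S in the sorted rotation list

Answer: 1an$nccnii
3

Derivation:
All 10 rotations (rotation i = S[i:]+S[:i]):
  rot[0] = cincinna1$
  rot[1] = incinna1$c
  rot[2] = ncinna1$ci
  rot[3] = cinna1$cin
  rot[4] = inna1$cinc
  rot[5] = nna1$cinci
  rot[6] = na1$cincin
  rot[7] = a1$cincinn
  rot[8] = 1$cincinna
  rot[9] = $cincinna1
Sorted (with $ < everything):
  sorted[0] = $cincinna1  (last char: '1')
  sorted[1] = 1$cincinna  (last char: 'a')
  sorted[2] = a1$cincinn  (last char: 'n')
  sorted[3] = cincinna1$  (last char: '$')
  sorted[4] = cinna1$cin  (last char: 'n')
  sorted[5] = incinna1$c  (last char: 'c')
  sorted[6] = inna1$cinc  (last char: 'c')
  sorted[7] = na1$cincin  (last char: 'n')
  sorted[8] = ncinna1$ci  (last char: 'i')
  sorted[9] = nna1$cinci  (last char: 'i')
Last column: 1an$nccnii
Original string S is at sorted index 3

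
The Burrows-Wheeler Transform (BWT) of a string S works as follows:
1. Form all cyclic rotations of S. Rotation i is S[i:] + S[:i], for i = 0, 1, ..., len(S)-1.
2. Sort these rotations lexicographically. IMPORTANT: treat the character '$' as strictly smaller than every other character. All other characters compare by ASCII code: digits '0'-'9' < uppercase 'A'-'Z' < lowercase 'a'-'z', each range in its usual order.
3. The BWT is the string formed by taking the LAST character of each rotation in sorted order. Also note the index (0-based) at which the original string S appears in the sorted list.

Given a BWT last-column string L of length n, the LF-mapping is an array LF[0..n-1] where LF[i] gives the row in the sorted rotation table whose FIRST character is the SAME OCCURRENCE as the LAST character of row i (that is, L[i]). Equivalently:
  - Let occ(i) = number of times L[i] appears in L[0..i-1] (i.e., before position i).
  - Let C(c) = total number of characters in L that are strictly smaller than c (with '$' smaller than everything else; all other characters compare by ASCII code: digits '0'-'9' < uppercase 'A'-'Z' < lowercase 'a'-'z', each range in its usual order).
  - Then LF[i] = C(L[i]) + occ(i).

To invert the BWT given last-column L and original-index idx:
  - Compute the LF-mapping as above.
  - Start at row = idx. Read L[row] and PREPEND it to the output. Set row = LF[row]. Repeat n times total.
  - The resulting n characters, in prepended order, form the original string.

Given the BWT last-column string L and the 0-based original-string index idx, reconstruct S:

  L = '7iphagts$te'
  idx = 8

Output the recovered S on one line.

LF mapping: 1 6 7 5 2 4 9 8 0 10 3
Walk LF starting at row 8, prepending L[row]:
  step 1: row=8, L[8]='$', prepend. Next row=LF[8]=0
  step 2: row=0, L[0]='7', prepend. Next row=LF[0]=1
  step 3: row=1, L[1]='i', prepend. Next row=LF[1]=6
  step 4: row=6, L[6]='t', prepend. Next row=LF[6]=9
  step 5: row=9, L[9]='t', prepend. Next row=LF[9]=10
  step 6: row=10, L[10]='e', prepend. Next row=LF[10]=3
  step 7: row=3, L[3]='h', prepend. Next row=LF[3]=5
  step 8: row=5, L[5]='g', prepend. Next row=LF[5]=4
  step 9: row=4, L[4]='a', prepend. Next row=LF[4]=2
  step 10: row=2, L[2]='p', prepend. Next row=LF[2]=7
  step 11: row=7, L[7]='s', prepend. Next row=LF[7]=8
Reversed output: spaghetti7$

Answer: spaghetti7$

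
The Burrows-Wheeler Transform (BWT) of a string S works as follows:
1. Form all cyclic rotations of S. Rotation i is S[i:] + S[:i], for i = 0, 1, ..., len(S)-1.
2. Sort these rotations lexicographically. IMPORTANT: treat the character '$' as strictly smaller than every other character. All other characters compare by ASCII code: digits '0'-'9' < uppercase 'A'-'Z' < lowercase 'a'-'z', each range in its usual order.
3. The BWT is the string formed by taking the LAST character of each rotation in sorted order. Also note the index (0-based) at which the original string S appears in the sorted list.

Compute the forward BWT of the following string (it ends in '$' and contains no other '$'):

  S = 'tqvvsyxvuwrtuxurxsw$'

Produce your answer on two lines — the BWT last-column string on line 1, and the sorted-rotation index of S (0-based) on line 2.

All 20 rotations (rotation i = S[i:]+S[:i]):
  rot[0] = tqvvsyxvuwrtuxurxsw$
  rot[1] = qvvsyxvuwrtuxurxsw$t
  rot[2] = vvsyxvuwrtuxurxsw$tq
  rot[3] = vsyxvuwrtuxurxsw$tqv
  rot[4] = syxvuwrtuxurxsw$tqvv
  rot[5] = yxvuwrtuxurxsw$tqvvs
  rot[6] = xvuwrtuxurxsw$tqvvsy
  rot[7] = vuwrtuxurxsw$tqvvsyx
  rot[8] = uwrtuxurxsw$tqvvsyxv
  rot[9] = wrtuxurxsw$tqvvsyxvu
  rot[10] = rtuxurxsw$tqvvsyxvuw
  rot[11] = tuxurxsw$tqvvsyxvuwr
  rot[12] = uxurxsw$tqvvsyxvuwrt
  rot[13] = xurxsw$tqvvsyxvuwrtu
  rot[14] = urxsw$tqvvsyxvuwrtux
  rot[15] = rxsw$tqvvsyxvuwrtuxu
  rot[16] = xsw$tqvvsyxvuwrtuxur
  rot[17] = sw$tqvvsyxvuwrtuxurx
  rot[18] = w$tqvvsyxvuwrtuxurxs
  rot[19] = $tqvvsyxvuwrtuxurxsw
Sorted (with $ < everything):
  sorted[0] = $tqvvsyxvuwrtuxurxsw  (last char: 'w')
  sorted[1] = qvvsyxvuwrtuxurxsw$t  (last char: 't')
  sorted[2] = rtuxurxsw$tqvvsyxvuw  (last char: 'w')
  sorted[3] = rxsw$tqvvsyxvuwrtuxu  (last char: 'u')
  sorted[4] = sw$tqvvsyxvuwrtuxurx  (last char: 'x')
  sorted[5] = syxvuwrtuxurxsw$tqvv  (last char: 'v')
  sorted[6] = tqvvsyxvuwrtuxurxsw$  (last char: '$')
  sorted[7] = tuxurxsw$tqvvsyxvuwr  (last char: 'r')
  sorted[8] = urxsw$tqvvsyxvuwrtux  (last char: 'x')
  sorted[9] = uwrtuxurxsw$tqvvsyxv  (last char: 'v')
  sorted[10] = uxurxsw$tqvvsyxvuwrt  (last char: 't')
  sorted[11] = vsyxvuwrtuxurxsw$tqv  (last char: 'v')
  sorted[12] = vuwrtuxurxsw$tqvvsyx  (last char: 'x')
  sorted[13] = vvsyxvuwrtuxurxsw$tq  (last char: 'q')
  sorted[14] = w$tqvvsyxvuwrtuxurxs  (last char: 's')
  sorted[15] = wrtuxurxsw$tqvvsyxvu  (last char: 'u')
  sorted[16] = xsw$tqvvsyxvuwrtuxur  (last char: 'r')
  sorted[17] = xurxsw$tqvvsyxvuwrtu  (last char: 'u')
  sorted[18] = xvuwrtuxurxsw$tqvvsy  (last char: 'y')
  sorted[19] = yxvuwrtuxurxsw$tqvvs  (last char: 's')
Last column: wtwuxv$rxvtvxqsuruys
Original string S is at sorted index 6

Answer: wtwuxv$rxvtvxqsuruys
6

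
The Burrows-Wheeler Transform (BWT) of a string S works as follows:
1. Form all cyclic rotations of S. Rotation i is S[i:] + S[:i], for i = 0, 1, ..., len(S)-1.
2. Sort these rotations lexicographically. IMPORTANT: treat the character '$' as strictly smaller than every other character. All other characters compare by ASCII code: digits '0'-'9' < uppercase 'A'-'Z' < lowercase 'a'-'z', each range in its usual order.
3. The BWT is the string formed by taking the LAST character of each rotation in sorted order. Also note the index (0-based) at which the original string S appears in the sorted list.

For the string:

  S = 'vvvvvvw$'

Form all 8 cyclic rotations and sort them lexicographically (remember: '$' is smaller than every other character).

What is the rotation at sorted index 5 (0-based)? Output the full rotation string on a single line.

Answer: vvw$vvvv

Derivation:
All 8 rotations (rotation i = S[i:]+S[:i]):
  rot[0] = vvvvvvw$
  rot[1] = vvvvvw$v
  rot[2] = vvvvw$vv
  rot[3] = vvvw$vvv
  rot[4] = vvw$vvvv
  rot[5] = vw$vvvvv
  rot[6] = w$vvvvvv
  rot[7] = $vvvvvvw
Sorted (with $ < everything):
  sorted[0] = $vvvvvvw
  sorted[1] = vvvvvvw$
  sorted[2] = vvvvvw$v
  sorted[3] = vvvvw$vv
  sorted[4] = vvvw$vvv
  sorted[5] = vvw$vvvv
  sorted[6] = vw$vvvvv
  sorted[7] = w$vvvvvv
sorted[5] = vvw$vvvv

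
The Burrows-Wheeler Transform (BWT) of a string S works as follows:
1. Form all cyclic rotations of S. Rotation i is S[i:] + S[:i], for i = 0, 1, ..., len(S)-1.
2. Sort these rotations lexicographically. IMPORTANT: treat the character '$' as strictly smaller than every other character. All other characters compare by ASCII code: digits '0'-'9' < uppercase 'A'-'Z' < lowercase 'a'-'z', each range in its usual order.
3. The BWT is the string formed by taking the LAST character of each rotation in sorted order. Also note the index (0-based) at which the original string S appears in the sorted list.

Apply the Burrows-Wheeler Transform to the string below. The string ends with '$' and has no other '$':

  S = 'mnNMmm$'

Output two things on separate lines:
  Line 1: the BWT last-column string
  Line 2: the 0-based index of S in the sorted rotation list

All 7 rotations (rotation i = S[i:]+S[:i]):
  rot[0] = mnNMmm$
  rot[1] = nNMmm$m
  rot[2] = NMmm$mn
  rot[3] = Mmm$mnN
  rot[4] = mm$mnNM
  rot[5] = m$mnNMm
  rot[6] = $mnNMmm
Sorted (with $ < everything):
  sorted[0] = $mnNMmm  (last char: 'm')
  sorted[1] = Mmm$mnN  (last char: 'N')
  sorted[2] = NMmm$mn  (last char: 'n')
  sorted[3] = m$mnNMm  (last char: 'm')
  sorted[4] = mm$mnNM  (last char: 'M')
  sorted[5] = mnNMmm$  (last char: '$')
  sorted[6] = nNMmm$m  (last char: 'm')
Last column: mNnmM$m
Original string S is at sorted index 5

Answer: mNnmM$m
5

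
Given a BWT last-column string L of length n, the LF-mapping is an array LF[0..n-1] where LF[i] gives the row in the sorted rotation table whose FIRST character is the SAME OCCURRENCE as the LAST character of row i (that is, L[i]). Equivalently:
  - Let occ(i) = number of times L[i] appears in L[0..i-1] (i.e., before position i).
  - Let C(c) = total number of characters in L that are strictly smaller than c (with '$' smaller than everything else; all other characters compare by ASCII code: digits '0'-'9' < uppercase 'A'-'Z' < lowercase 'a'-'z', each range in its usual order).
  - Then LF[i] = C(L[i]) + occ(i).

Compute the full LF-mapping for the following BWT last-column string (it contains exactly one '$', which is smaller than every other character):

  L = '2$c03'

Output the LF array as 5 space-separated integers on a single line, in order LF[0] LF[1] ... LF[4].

Answer: 2 0 4 1 3

Derivation:
Char counts: '$':1, '0':1, '2':1, '3':1, 'c':1
C (first-col start): C('$')=0, C('0')=1, C('2')=2, C('3')=3, C('c')=4
L[0]='2': occ=0, LF[0]=C('2')+0=2+0=2
L[1]='$': occ=0, LF[1]=C('$')+0=0+0=0
L[2]='c': occ=0, LF[2]=C('c')+0=4+0=4
L[3]='0': occ=0, LF[3]=C('0')+0=1+0=1
L[4]='3': occ=0, LF[4]=C('3')+0=3+0=3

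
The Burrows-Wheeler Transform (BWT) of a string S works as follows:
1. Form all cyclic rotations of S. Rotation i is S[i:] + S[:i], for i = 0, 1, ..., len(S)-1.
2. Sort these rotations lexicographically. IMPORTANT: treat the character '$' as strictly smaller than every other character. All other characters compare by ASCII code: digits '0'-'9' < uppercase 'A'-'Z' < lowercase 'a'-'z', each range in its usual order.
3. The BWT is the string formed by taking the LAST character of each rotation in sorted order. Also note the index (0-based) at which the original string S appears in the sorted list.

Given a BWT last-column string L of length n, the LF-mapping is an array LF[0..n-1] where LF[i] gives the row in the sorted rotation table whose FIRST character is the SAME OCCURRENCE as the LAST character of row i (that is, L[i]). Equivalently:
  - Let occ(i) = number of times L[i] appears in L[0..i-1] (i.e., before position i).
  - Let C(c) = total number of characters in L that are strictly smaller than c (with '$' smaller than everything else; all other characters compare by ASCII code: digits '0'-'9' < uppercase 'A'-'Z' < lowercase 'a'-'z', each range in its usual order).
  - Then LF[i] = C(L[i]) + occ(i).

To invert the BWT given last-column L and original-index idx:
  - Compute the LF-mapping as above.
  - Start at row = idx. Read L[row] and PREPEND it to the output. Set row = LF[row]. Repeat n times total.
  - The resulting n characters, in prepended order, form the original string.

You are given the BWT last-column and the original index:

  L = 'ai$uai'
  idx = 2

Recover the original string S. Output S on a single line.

Answer: aiuia$

Derivation:
LF mapping: 1 3 0 5 2 4
Walk LF starting at row 2, prepending L[row]:
  step 1: row=2, L[2]='$', prepend. Next row=LF[2]=0
  step 2: row=0, L[0]='a', prepend. Next row=LF[0]=1
  step 3: row=1, L[1]='i', prepend. Next row=LF[1]=3
  step 4: row=3, L[3]='u', prepend. Next row=LF[3]=5
  step 5: row=5, L[5]='i', prepend. Next row=LF[5]=4
  step 6: row=4, L[4]='a', prepend. Next row=LF[4]=2
Reversed output: aiuia$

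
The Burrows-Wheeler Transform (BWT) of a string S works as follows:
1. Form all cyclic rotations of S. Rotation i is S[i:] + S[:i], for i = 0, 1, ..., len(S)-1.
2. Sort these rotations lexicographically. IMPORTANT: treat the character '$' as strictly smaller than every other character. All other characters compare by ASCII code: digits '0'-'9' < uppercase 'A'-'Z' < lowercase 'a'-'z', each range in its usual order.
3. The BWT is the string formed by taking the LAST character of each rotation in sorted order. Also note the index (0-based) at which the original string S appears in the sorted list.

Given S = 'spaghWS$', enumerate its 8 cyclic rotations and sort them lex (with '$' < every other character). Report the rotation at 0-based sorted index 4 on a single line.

All 8 rotations (rotation i = S[i:]+S[:i]):
  rot[0] = spaghWS$
  rot[1] = paghWS$s
  rot[2] = aghWS$sp
  rot[3] = ghWS$spa
  rot[4] = hWS$spag
  rot[5] = WS$spagh
  rot[6] = S$spaghW
  rot[7] = $spaghWS
Sorted (with $ < everything):
  sorted[0] = $spaghWS
  sorted[1] = S$spaghW
  sorted[2] = WS$spagh
  sorted[3] = aghWS$sp
  sorted[4] = ghWS$spa
  sorted[5] = hWS$spag
  sorted[6] = paghWS$s
  sorted[7] = spaghWS$
sorted[4] = ghWS$spa

Answer: ghWS$spa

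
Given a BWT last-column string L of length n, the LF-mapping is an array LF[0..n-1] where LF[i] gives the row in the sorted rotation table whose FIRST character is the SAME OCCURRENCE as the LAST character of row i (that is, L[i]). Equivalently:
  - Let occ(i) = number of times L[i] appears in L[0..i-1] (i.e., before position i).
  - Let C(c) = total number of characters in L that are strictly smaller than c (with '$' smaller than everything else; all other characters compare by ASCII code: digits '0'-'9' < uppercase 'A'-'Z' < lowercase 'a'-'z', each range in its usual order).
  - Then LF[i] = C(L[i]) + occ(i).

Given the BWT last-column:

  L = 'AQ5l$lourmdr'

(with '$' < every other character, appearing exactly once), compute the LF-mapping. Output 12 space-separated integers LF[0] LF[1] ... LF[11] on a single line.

Char counts: '$':1, '5':1, 'A':1, 'Q':1, 'd':1, 'l':2, 'm':1, 'o':1, 'r':2, 'u':1
C (first-col start): C('$')=0, C('5')=1, C('A')=2, C('Q')=3, C('d')=4, C('l')=5, C('m')=7, C('o')=8, C('r')=9, C('u')=11
L[0]='A': occ=0, LF[0]=C('A')+0=2+0=2
L[1]='Q': occ=0, LF[1]=C('Q')+0=3+0=3
L[2]='5': occ=0, LF[2]=C('5')+0=1+0=1
L[3]='l': occ=0, LF[3]=C('l')+0=5+0=5
L[4]='$': occ=0, LF[4]=C('$')+0=0+0=0
L[5]='l': occ=1, LF[5]=C('l')+1=5+1=6
L[6]='o': occ=0, LF[6]=C('o')+0=8+0=8
L[7]='u': occ=0, LF[7]=C('u')+0=11+0=11
L[8]='r': occ=0, LF[8]=C('r')+0=9+0=9
L[9]='m': occ=0, LF[9]=C('m')+0=7+0=7
L[10]='d': occ=0, LF[10]=C('d')+0=4+0=4
L[11]='r': occ=1, LF[11]=C('r')+1=9+1=10

Answer: 2 3 1 5 0 6 8 11 9 7 4 10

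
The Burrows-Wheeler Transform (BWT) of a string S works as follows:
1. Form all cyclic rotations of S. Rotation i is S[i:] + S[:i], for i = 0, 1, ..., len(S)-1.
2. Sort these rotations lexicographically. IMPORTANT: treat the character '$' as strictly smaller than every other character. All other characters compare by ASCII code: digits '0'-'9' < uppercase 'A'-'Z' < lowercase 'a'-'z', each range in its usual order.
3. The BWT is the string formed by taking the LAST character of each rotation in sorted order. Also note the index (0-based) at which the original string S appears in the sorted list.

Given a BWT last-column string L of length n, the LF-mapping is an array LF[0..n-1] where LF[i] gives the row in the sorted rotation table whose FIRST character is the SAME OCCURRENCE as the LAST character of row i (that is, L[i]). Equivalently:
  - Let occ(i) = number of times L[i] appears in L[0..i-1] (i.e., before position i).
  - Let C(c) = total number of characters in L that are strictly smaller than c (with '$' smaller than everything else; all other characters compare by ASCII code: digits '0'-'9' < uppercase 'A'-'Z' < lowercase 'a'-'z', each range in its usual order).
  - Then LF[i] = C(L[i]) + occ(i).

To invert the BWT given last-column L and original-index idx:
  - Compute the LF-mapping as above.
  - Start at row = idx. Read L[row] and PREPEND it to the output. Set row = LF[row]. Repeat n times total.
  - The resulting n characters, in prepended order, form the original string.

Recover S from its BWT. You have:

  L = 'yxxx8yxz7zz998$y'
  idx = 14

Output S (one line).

Answer: zxx7x8zx89y9yzy$

Derivation:
LF mapping: 10 6 7 8 2 11 9 13 1 14 15 4 5 3 0 12
Walk LF starting at row 14, prepending L[row]:
  step 1: row=14, L[14]='$', prepend. Next row=LF[14]=0
  step 2: row=0, L[0]='y', prepend. Next row=LF[0]=10
  step 3: row=10, L[10]='z', prepend. Next row=LF[10]=15
  step 4: row=15, L[15]='y', prepend. Next row=LF[15]=12
  step 5: row=12, L[12]='9', prepend. Next row=LF[12]=5
  step 6: row=5, L[5]='y', prepend. Next row=LF[5]=11
  step 7: row=11, L[11]='9', prepend. Next row=LF[11]=4
  step 8: row=4, L[4]='8', prepend. Next row=LF[4]=2
  step 9: row=2, L[2]='x', prepend. Next row=LF[2]=7
  step 10: row=7, L[7]='z', prepend. Next row=LF[7]=13
  step 11: row=13, L[13]='8', prepend. Next row=LF[13]=3
  step 12: row=3, L[3]='x', prepend. Next row=LF[3]=8
  step 13: row=8, L[8]='7', prepend. Next row=LF[8]=1
  step 14: row=1, L[1]='x', prepend. Next row=LF[1]=6
  step 15: row=6, L[6]='x', prepend. Next row=LF[6]=9
  step 16: row=9, L[9]='z', prepend. Next row=LF[9]=14
Reversed output: zxx7x8zx89y9yzy$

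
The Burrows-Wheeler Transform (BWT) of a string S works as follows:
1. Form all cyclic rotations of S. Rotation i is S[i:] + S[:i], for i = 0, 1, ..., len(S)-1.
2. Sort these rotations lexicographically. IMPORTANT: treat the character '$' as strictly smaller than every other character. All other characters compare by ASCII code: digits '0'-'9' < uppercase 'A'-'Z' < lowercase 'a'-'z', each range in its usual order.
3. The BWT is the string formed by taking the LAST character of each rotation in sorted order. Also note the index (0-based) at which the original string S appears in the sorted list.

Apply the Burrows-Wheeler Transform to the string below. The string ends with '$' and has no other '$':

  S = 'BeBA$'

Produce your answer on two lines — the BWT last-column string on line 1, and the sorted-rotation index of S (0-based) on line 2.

Answer: ABe$B
3

Derivation:
All 5 rotations (rotation i = S[i:]+S[:i]):
  rot[0] = BeBA$
  rot[1] = eBA$B
  rot[2] = BA$Be
  rot[3] = A$BeB
  rot[4] = $BeBA
Sorted (with $ < everything):
  sorted[0] = $BeBA  (last char: 'A')
  sorted[1] = A$BeB  (last char: 'B')
  sorted[2] = BA$Be  (last char: 'e')
  sorted[3] = BeBA$  (last char: '$')
  sorted[4] = eBA$B  (last char: 'B')
Last column: ABe$B
Original string S is at sorted index 3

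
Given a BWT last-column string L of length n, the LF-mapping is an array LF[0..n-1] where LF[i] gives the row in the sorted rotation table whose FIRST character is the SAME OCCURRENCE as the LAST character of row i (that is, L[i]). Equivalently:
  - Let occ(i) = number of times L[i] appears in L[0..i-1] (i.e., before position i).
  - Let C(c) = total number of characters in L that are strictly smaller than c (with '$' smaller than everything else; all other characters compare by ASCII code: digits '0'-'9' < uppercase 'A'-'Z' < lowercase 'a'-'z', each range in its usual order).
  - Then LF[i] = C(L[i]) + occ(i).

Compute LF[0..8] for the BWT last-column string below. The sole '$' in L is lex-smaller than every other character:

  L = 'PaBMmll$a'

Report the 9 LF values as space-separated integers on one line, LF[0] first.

Char counts: '$':1, 'B':1, 'M':1, 'P':1, 'a':2, 'l':2, 'm':1
C (first-col start): C('$')=0, C('B')=1, C('M')=2, C('P')=3, C('a')=4, C('l')=6, C('m')=8
L[0]='P': occ=0, LF[0]=C('P')+0=3+0=3
L[1]='a': occ=0, LF[1]=C('a')+0=4+0=4
L[2]='B': occ=0, LF[2]=C('B')+0=1+0=1
L[3]='M': occ=0, LF[3]=C('M')+0=2+0=2
L[4]='m': occ=0, LF[4]=C('m')+0=8+0=8
L[5]='l': occ=0, LF[5]=C('l')+0=6+0=6
L[6]='l': occ=1, LF[6]=C('l')+1=6+1=7
L[7]='$': occ=0, LF[7]=C('$')+0=0+0=0
L[8]='a': occ=1, LF[8]=C('a')+1=4+1=5

Answer: 3 4 1 2 8 6 7 0 5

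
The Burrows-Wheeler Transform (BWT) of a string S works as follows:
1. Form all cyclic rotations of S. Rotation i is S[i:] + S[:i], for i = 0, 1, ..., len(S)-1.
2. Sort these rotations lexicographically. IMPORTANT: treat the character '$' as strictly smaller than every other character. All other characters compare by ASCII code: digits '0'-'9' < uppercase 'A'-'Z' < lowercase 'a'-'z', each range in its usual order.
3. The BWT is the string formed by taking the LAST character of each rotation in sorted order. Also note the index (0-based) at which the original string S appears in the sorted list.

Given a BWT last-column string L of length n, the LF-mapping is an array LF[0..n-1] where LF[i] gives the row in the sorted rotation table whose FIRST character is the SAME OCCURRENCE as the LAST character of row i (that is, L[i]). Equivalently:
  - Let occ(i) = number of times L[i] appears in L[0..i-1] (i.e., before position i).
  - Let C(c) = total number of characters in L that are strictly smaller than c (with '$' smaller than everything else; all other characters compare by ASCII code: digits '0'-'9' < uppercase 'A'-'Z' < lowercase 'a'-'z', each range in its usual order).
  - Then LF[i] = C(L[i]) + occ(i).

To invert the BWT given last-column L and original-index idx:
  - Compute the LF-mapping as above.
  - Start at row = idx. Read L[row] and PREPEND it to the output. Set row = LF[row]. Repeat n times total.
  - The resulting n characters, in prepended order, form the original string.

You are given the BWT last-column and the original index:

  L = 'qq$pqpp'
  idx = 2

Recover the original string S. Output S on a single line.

Answer: pqppqq$

Derivation:
LF mapping: 4 5 0 1 6 2 3
Walk LF starting at row 2, prepending L[row]:
  step 1: row=2, L[2]='$', prepend. Next row=LF[2]=0
  step 2: row=0, L[0]='q', prepend. Next row=LF[0]=4
  step 3: row=4, L[4]='q', prepend. Next row=LF[4]=6
  step 4: row=6, L[6]='p', prepend. Next row=LF[6]=3
  step 5: row=3, L[3]='p', prepend. Next row=LF[3]=1
  step 6: row=1, L[1]='q', prepend. Next row=LF[1]=5
  step 7: row=5, L[5]='p', prepend. Next row=LF[5]=2
Reversed output: pqppqq$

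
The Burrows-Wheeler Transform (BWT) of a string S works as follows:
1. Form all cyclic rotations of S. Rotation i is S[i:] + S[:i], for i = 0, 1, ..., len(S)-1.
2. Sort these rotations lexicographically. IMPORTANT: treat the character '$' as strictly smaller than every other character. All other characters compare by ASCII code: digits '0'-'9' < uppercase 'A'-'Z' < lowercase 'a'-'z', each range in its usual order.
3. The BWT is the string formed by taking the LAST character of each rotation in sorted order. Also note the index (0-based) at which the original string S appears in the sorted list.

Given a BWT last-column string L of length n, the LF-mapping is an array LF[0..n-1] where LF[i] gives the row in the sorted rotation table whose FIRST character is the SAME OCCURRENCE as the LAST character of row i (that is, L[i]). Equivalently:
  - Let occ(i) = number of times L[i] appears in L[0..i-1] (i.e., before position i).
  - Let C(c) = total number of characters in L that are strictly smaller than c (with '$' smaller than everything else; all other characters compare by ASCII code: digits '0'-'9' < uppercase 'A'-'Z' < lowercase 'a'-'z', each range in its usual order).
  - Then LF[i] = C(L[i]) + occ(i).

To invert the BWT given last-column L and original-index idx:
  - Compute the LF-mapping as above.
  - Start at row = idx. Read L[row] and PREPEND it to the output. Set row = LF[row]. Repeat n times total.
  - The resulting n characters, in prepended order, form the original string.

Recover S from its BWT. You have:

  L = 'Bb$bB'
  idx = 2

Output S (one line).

LF mapping: 1 3 0 4 2
Walk LF starting at row 2, prepending L[row]:
  step 1: row=2, L[2]='$', prepend. Next row=LF[2]=0
  step 2: row=0, L[0]='B', prepend. Next row=LF[0]=1
  step 3: row=1, L[1]='b', prepend. Next row=LF[1]=3
  step 4: row=3, L[3]='b', prepend. Next row=LF[3]=4
  step 5: row=4, L[4]='B', prepend. Next row=LF[4]=2
Reversed output: BbbB$

Answer: BbbB$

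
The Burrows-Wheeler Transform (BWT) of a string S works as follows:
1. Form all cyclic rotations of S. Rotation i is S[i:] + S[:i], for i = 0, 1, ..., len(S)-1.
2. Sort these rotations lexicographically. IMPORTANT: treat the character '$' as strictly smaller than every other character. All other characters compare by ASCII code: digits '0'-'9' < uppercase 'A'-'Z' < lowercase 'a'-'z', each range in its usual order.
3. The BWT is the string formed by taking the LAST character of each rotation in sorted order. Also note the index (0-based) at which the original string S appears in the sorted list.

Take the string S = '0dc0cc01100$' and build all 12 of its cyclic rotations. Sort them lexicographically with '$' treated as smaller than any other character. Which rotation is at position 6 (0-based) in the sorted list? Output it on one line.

All 12 rotations (rotation i = S[i:]+S[:i]):
  rot[0] = 0dc0cc01100$
  rot[1] = dc0cc01100$0
  rot[2] = c0cc01100$0d
  rot[3] = 0cc01100$0dc
  rot[4] = cc01100$0dc0
  rot[5] = c01100$0dc0c
  rot[6] = 01100$0dc0cc
  rot[7] = 1100$0dc0cc0
  rot[8] = 100$0dc0cc01
  rot[9] = 00$0dc0cc011
  rot[10] = 0$0dc0cc0110
  rot[11] = $0dc0cc01100
Sorted (with $ < everything):
  sorted[0] = $0dc0cc01100
  sorted[1] = 0$0dc0cc0110
  sorted[2] = 00$0dc0cc011
  sorted[3] = 01100$0dc0cc
  sorted[4] = 0cc01100$0dc
  sorted[5] = 0dc0cc01100$
  sorted[6] = 100$0dc0cc01
  sorted[7] = 1100$0dc0cc0
  sorted[8] = c01100$0dc0c
  sorted[9] = c0cc01100$0d
  sorted[10] = cc01100$0dc0
  sorted[11] = dc0cc01100$0
sorted[6] = 100$0dc0cc01

Answer: 100$0dc0cc01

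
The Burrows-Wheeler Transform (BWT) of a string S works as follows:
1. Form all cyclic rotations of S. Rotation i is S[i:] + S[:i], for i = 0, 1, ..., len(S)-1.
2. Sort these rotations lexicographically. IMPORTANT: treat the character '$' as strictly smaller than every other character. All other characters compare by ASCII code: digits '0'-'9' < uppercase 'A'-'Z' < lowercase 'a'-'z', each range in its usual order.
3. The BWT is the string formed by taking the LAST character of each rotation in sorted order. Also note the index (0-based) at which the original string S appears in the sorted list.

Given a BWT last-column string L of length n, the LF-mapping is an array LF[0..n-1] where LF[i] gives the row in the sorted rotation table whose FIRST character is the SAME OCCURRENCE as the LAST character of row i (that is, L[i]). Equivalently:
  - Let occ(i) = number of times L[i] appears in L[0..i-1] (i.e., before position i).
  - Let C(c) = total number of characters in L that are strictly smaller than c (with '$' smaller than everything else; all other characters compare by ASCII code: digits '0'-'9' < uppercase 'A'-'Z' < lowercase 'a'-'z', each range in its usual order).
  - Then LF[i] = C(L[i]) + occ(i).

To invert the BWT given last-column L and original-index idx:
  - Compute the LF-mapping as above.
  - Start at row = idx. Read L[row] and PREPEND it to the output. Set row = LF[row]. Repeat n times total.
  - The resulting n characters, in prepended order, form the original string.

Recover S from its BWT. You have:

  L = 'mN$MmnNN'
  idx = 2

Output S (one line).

LF mapping: 5 2 0 1 6 7 3 4
Walk LF starting at row 2, prepending L[row]:
  step 1: row=2, L[2]='$', prepend. Next row=LF[2]=0
  step 2: row=0, L[0]='m', prepend. Next row=LF[0]=5
  step 3: row=5, L[5]='n', prepend. Next row=LF[5]=7
  step 4: row=7, L[7]='N', prepend. Next row=LF[7]=4
  step 5: row=4, L[4]='m', prepend. Next row=LF[4]=6
  step 6: row=6, L[6]='N', prepend. Next row=LF[6]=3
  step 7: row=3, L[3]='M', prepend. Next row=LF[3]=1
  step 8: row=1, L[1]='N', prepend. Next row=LF[1]=2
Reversed output: NMNmNnm$

Answer: NMNmNnm$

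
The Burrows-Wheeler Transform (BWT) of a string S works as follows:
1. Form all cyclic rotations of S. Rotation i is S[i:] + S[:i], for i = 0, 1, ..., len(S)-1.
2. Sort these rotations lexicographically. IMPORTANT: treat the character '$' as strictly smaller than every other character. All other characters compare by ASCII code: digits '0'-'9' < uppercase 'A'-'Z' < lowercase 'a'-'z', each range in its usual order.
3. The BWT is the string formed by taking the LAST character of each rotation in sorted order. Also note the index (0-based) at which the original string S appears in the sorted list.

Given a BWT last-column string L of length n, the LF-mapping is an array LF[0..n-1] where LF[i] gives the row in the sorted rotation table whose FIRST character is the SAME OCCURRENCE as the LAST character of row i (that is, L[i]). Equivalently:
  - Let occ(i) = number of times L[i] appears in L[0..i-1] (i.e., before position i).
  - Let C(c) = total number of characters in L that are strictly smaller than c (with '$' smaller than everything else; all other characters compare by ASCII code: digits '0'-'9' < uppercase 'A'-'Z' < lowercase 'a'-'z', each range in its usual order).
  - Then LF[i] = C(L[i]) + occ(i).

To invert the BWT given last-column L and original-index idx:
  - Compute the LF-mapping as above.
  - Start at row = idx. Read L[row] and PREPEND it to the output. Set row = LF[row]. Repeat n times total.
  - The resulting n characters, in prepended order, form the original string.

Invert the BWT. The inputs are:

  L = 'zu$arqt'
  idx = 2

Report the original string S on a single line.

Answer: quartz$

Derivation:
LF mapping: 6 5 0 1 3 2 4
Walk LF starting at row 2, prepending L[row]:
  step 1: row=2, L[2]='$', prepend. Next row=LF[2]=0
  step 2: row=0, L[0]='z', prepend. Next row=LF[0]=6
  step 3: row=6, L[6]='t', prepend. Next row=LF[6]=4
  step 4: row=4, L[4]='r', prepend. Next row=LF[4]=3
  step 5: row=3, L[3]='a', prepend. Next row=LF[3]=1
  step 6: row=1, L[1]='u', prepend. Next row=LF[1]=5
  step 7: row=5, L[5]='q', prepend. Next row=LF[5]=2
Reversed output: quartz$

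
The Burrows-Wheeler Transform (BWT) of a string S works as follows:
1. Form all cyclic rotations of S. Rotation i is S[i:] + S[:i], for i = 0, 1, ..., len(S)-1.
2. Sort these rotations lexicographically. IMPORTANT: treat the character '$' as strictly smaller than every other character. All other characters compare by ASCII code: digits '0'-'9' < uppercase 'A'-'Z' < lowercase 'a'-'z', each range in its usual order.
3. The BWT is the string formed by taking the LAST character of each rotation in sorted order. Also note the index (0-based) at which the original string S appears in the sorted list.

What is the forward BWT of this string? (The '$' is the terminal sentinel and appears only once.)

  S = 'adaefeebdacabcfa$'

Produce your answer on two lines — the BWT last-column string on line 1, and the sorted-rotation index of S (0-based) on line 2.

Answer: afcd$daeabbaeface
4

Derivation:
All 17 rotations (rotation i = S[i:]+S[:i]):
  rot[0] = adaefeebdacabcfa$
  rot[1] = daefeebdacabcfa$a
  rot[2] = aefeebdacabcfa$ad
  rot[3] = efeebdacabcfa$ada
  rot[4] = feebdacabcfa$adae
  rot[5] = eebdacabcfa$adaef
  rot[6] = ebdacabcfa$adaefe
  rot[7] = bdacabcfa$adaefee
  rot[8] = dacabcfa$adaefeeb
  rot[9] = acabcfa$adaefeebd
  rot[10] = cabcfa$adaefeebda
  rot[11] = abcfa$adaefeebdac
  rot[12] = bcfa$adaefeebdaca
  rot[13] = cfa$adaefeebdacab
  rot[14] = fa$adaefeebdacabc
  rot[15] = a$adaefeebdacabcf
  rot[16] = $adaefeebdacabcfa
Sorted (with $ < everything):
  sorted[0] = $adaefeebdacabcfa  (last char: 'a')
  sorted[1] = a$adaefeebdacabcf  (last char: 'f')
  sorted[2] = abcfa$adaefeebdac  (last char: 'c')
  sorted[3] = acabcfa$adaefeebd  (last char: 'd')
  sorted[4] = adaefeebdacabcfa$  (last char: '$')
  sorted[5] = aefeebdacabcfa$ad  (last char: 'd')
  sorted[6] = bcfa$adaefeebdaca  (last char: 'a')
  sorted[7] = bdacabcfa$adaefee  (last char: 'e')
  sorted[8] = cabcfa$adaefeebda  (last char: 'a')
  sorted[9] = cfa$adaefeebdacab  (last char: 'b')
  sorted[10] = dacabcfa$adaefeeb  (last char: 'b')
  sorted[11] = daefeebdacabcfa$a  (last char: 'a')
  sorted[12] = ebdacabcfa$adaefe  (last char: 'e')
  sorted[13] = eebdacabcfa$adaef  (last char: 'f')
  sorted[14] = efeebdacabcfa$ada  (last char: 'a')
  sorted[15] = fa$adaefeebdacabc  (last char: 'c')
  sorted[16] = feebdacabcfa$adae  (last char: 'e')
Last column: afcd$daeabbaeface
Original string S is at sorted index 4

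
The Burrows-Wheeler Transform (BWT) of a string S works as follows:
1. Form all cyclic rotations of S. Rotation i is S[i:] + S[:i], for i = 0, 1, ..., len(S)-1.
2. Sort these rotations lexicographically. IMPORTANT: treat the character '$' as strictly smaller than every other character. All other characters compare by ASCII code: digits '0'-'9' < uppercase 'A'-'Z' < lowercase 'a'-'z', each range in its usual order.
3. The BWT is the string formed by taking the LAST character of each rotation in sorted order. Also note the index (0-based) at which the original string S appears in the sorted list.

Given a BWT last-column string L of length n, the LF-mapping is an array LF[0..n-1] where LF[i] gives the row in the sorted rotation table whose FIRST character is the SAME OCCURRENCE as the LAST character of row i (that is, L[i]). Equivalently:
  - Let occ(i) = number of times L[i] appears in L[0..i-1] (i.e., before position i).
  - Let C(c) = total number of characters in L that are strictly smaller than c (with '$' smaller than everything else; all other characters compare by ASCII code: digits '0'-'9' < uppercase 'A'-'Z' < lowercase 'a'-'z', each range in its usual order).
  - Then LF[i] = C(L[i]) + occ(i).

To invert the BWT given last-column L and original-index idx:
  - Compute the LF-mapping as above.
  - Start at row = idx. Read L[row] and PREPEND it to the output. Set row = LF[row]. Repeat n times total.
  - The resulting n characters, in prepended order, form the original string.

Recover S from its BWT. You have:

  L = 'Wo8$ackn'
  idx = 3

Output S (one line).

LF mapping: 2 7 1 0 3 4 5 6
Walk LF starting at row 3, prepending L[row]:
  step 1: row=3, L[3]='$', prepend. Next row=LF[3]=0
  step 2: row=0, L[0]='W', prepend. Next row=LF[0]=2
  step 3: row=2, L[2]='8', prepend. Next row=LF[2]=1
  step 4: row=1, L[1]='o', prepend. Next row=LF[1]=7
  step 5: row=7, L[7]='n', prepend. Next row=LF[7]=6
  step 6: row=6, L[6]='k', prepend. Next row=LF[6]=5
  step 7: row=5, L[5]='c', prepend. Next row=LF[5]=4
  step 8: row=4, L[4]='a', prepend. Next row=LF[4]=3
Reversed output: ackno8W$

Answer: ackno8W$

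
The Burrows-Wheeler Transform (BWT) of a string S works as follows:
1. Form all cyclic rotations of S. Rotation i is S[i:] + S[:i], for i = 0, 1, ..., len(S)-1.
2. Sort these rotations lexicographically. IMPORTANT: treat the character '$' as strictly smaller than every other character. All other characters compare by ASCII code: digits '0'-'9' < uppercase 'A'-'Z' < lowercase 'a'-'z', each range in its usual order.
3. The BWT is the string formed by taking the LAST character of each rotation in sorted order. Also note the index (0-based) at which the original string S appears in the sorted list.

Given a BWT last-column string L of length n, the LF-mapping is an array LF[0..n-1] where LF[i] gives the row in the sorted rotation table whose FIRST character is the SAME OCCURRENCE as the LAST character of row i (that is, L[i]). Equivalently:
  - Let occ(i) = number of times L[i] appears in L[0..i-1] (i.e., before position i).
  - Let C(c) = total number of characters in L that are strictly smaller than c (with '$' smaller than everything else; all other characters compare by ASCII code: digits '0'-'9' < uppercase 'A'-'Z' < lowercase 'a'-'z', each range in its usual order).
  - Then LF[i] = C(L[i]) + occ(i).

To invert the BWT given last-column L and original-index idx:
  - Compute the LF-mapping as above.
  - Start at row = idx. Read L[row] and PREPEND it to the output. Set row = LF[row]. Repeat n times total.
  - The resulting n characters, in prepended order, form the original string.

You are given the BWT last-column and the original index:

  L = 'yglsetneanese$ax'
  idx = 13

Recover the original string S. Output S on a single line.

Answer: tennesseegalaxy$

Derivation:
LF mapping: 15 7 8 11 3 13 9 4 1 10 5 12 6 0 2 14
Walk LF starting at row 13, prepending L[row]:
  step 1: row=13, L[13]='$', prepend. Next row=LF[13]=0
  step 2: row=0, L[0]='y', prepend. Next row=LF[0]=15
  step 3: row=15, L[15]='x', prepend. Next row=LF[15]=14
  step 4: row=14, L[14]='a', prepend. Next row=LF[14]=2
  step 5: row=2, L[2]='l', prepend. Next row=LF[2]=8
  step 6: row=8, L[8]='a', prepend. Next row=LF[8]=1
  step 7: row=1, L[1]='g', prepend. Next row=LF[1]=7
  step 8: row=7, L[7]='e', prepend. Next row=LF[7]=4
  step 9: row=4, L[4]='e', prepend. Next row=LF[4]=3
  step 10: row=3, L[3]='s', prepend. Next row=LF[3]=11
  step 11: row=11, L[11]='s', prepend. Next row=LF[11]=12
  step 12: row=12, L[12]='e', prepend. Next row=LF[12]=6
  step 13: row=6, L[6]='n', prepend. Next row=LF[6]=9
  step 14: row=9, L[9]='n', prepend. Next row=LF[9]=10
  step 15: row=10, L[10]='e', prepend. Next row=LF[10]=5
  step 16: row=5, L[5]='t', prepend. Next row=LF[5]=13
Reversed output: tennesseegalaxy$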